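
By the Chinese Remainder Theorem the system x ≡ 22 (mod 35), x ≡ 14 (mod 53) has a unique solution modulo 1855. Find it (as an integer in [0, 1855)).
x ≡ 862 (mod 1855); the representative in [0, 1855) is 862

The moduli 35, 53 are pairwise coprime, so by the CRT there is a unique solution mod 35·53 = 1855.
Solve by successive substitution. Start with x ≡ 22 (mod 35).
  Combine with x ≡ 14 (mod 53): write x = 22 + 35·t and require 22 + 35·t ≡ 14 (mod 53), i.e. 35·t ≡ 14 − 22 ≡ 45 (mod 53). Since 35^(−1) ≡ 50 (mod 53), t ≡ 50·45 ≡ 24 (mod 53). So x ≡ 22 + 35·24 = 862 (mod 1855).
Unique solution in [0, 1855): x = 862.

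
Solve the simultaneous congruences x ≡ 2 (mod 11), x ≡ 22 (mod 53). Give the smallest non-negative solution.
x ≡ 552 (mod 583); the representative in [0, 583) is 552

The moduli 11, 53 are pairwise coprime, so by the CRT there is a unique solution mod 11·53 = 583.
Solve by successive substitution. Start with x ≡ 2 (mod 11).
  Combine with x ≡ 22 (mod 53): write x = 2 + 11·t and require 2 + 11·t ≡ 22 (mod 53), i.e. 11·t ≡ 22 − 2 ≡ 20 (mod 53). Since 11^(−1) ≡ 29 (mod 53), t ≡ 29·20 ≡ 50 (mod 53). So x ≡ 2 + 11·50 = 552 (mod 583).
Unique solution in [0, 583): x = 552.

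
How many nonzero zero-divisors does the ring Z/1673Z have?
Z/1673Z has 244 nonzero zero-divisors

In Z/1673Z each nonzero element is either a unit (gcd with 1673 is 1) or a zero-divisor (gcd > 1). The number of units is φ(1673): factorise 1673 = 7 · 239, so φ(1673) = (7 − 1) · (239 − 1) = 6 · 238 = 1428. The nonzero elements number 1673 − 1 = 1672. Hence the nonzero zero-divisors number 1672 − 1428 = 244.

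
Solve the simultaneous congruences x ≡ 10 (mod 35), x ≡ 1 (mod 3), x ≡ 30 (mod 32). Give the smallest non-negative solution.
x ≡ 2110 (mod 3360); the representative in [0, 3360) is 2110

The moduli 35, 3, 32 are pairwise coprime, so by the CRT there is a unique solution mod 35·3·32 = 3360.
Solve by successive substitution. Start with x ≡ 10 (mod 35).
  Combine with x ≡ 1 (mod 3): write x = 10 + 35·t and require 10 + 35·t ≡ 1 (mod 3), i.e. 35·t ≡ 1 − 10 ≡ 0 (mod 3). Since 35^(−1) ≡ 2 (mod 3) (35 ≡ 2 (mod 3)), t ≡ 2·0 ≡ 0 (mod 3). So x ≡ 10 + 35·0 = 10 (mod 105).
  Combine with x ≡ 30 (mod 32): write x = 10 + 105·t and require 10 + 105·t ≡ 30 (mod 32), i.e. 105·t ≡ 30 − 10 ≡ 20 (mod 32). Since 105^(−1) ≡ 25 (mod 32) (105 ≡ 9 (mod 32)), t ≡ 25·20 ≡ 20 (mod 32). So x ≡ 10 + 105·20 = 2110 (mod 3360).
Unique solution in [0, 3360): x = 2110.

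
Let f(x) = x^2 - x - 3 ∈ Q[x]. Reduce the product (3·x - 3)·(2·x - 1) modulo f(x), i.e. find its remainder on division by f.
First multiply in Q[x] without reducing: a · b = 6·x^2 - 9·x + 3. Now divide by f(x) = x^2 - x - 3, eliminating the leading term at each step:
  leading term 6·x^2: subtract (6)·f(x) = 6·x^2 - 6·x - 18, leaving 21 - 3·x
The degree is now < 2, so this is the remainder. Hence a · b ≡ 21 - 3·x in Q[x]/(f).

Final answer: a · b ≡ 21 - 3·x (mod f(x))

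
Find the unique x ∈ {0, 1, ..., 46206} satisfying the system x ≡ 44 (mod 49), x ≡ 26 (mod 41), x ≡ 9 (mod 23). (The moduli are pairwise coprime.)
The moduli 49, 41, 23 are pairwise coprime, so by the CRT there is a unique solution mod 49·41·23 = 46207.
Solve by successive substitution. Start with x ≡ 44 (mod 49).
  Combine with x ≡ 26 (mod 41): write x = 44 + 49·t and require 44 + 49·t ≡ 26 (mod 41), i.e. 49·t ≡ 26 − 44 ≡ 23 (mod 41). Since 49^(−1) ≡ 36 (mod 41) (49 ≡ 8 (mod 41)), t ≡ 36·23 ≡ 8 (mod 41). So x ≡ 44 + 49·8 = 436 (mod 2009).
  Combine with x ≡ 9 (mod 23): write x = 436 + 2009·t and require 436 + 2009·t ≡ 9 (mod 23), i.e. 2009·t ≡ 9 − 436 ≡ 10 (mod 23). Since 2009^(−1) ≡ 3 (mod 23) (2009 ≡ 8 (mod 23)), t ≡ 3·10 ≡ 7 (mod 23). So x ≡ 436 + 2009·7 = 14499 (mod 46207).
Unique solution in [0, 46207): x = 14499.

Final answer: x ≡ 14499 (mod 46207); the representative in [0, 46207) is 14499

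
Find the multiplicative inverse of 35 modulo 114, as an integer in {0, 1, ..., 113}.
Apply the extended Euclidean algorithm to (114, 35), tracking rows (r, s, t) with s·114 + t·35 = r. Each division r_prev = q·r_cur + r_new produces the new row as (previous row) − q·(current row):
  row A: (114, 1, 0)   [1·114 + 0·35 = 114]
  row B: (35, 0, 1)   [0·114 + 1·35 = 35]
  114 = 3·35 + 9   → row C = row A − 3·row B = (9, 1, −3)   [check: 1·114 − 3·35 = 9]
  35 = 3·9 + 8   → row D = row B − 3·row C = (8, −3, 10)   [check: −3·114 + 10·35 = 8]
  9 = 1·8 + 1   → row E = row C − 1·row D = (1, 4, −13)   [check: 4·114 − 13·35 = 1]
  8 = 8·1 + 0   → remainder 0, stop. gcd = 1 (last nonzero row E).
The gcd is 1, so 35 is invertible mod 114. The last nonzero row gives 4·114 − 13·35 = 1, so t = −13. So 35^(−1) ≡ −13 ≡ 101 (mod 114). Verify: 35 · 101 = 3535 ≡ 1 (mod 114). ✓

Final answer: 35^(−1) ≡ 101 (mod 114)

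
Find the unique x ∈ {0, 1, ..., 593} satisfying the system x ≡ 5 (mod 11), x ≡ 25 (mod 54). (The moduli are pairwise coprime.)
x ≡ 511 (mod 594); the representative in [0, 594) is 511

The moduli 11, 54 are pairwise coprime, so by the CRT there is a unique solution mod 11·54 = 594.
Solve by successive substitution. Start with x ≡ 5 (mod 11).
  Combine with x ≡ 25 (mod 54): write x = 5 + 11·t and require 5 + 11·t ≡ 25 (mod 54), i.e. 11·t ≡ 25 − 5 ≡ 20 (mod 54). Since 11^(−1) ≡ 5 (mod 54), t ≡ 5·20 ≡ 46 (mod 54). So x ≡ 5 + 11·46 = 511 (mod 594).
Unique solution in [0, 594): x = 511.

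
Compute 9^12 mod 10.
1

Use repeated squaring. Binary(12) = 1100. Walk through the bits of the exponent 12 left-to-right: at each bit after the leading one, square the running value, then multiply by 9 if the bit is 1 (always reducing mod 10):
  bit 1 = 1 (leading): start with 9.
  bit 2 = 1: square 9^2 = 81 ≡ 1; bit is 1, so multiply 1·9 = 9 (mod 10).
  bit 3 = 0: square 9^2 = 81 ≡ 1 (mod 10).
  bit 4 = 0: square 1^2 = 1 (mod 10).
Final value: 9^12 ≡ 1 (mod 10).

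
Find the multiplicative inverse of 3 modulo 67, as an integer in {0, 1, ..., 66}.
Apply the extended Euclidean algorithm to (67, 3), tracking rows (r, s, t) with s·67 + t·3 = r. Each division r_prev = q·r_cur + r_new produces the new row as (previous row) − q·(current row):
  row A: (67, 1, 0)   [1·67 + 0·3 = 67]
  row B: (3, 0, 1)   [0·67 + 1·3 = 3]
  67 = 22·3 + 1   → row C = row A − 22·row B = (1, 1, −22)   [check: 1·67 − 22·3 = 1]
  3 = 3·1 + 0   → remainder 0, stop. gcd = 1 (last nonzero row C).
The gcd is 1, so 3 is invertible mod 67. The last nonzero row gives 1·67 − 22·3 = 1, so t = −22. So 3^(−1) ≡ −22 ≡ 45 (mod 67). Verify: 3 · 45 = 135 ≡ 1 (mod 67). ✓

Final answer: 3^(−1) ≡ 45 (mod 67)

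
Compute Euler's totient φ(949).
φ is multiplicative, with φ(p^e) = p^e − p^(e−1). Factorise 949 = 13 · 73. Then
  φ(949) = (13 − 1) · (73 − 1) = 12 · 72 = 864.

Final answer: φ(949) = 864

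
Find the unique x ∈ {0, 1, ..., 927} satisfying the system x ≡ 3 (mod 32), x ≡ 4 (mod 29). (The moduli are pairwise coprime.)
The moduli 32, 29 are pairwise coprime, so by the CRT there is a unique solution mod 32·29 = 928.
Solve by successive substitution. Start with x ≡ 3 (mod 32).
  Combine with x ≡ 4 (mod 29): write x = 3 + 32·t and require 3 + 32·t ≡ 4 (mod 29), i.e. 32·t ≡ 4 − 3 ≡ 1 (mod 29). Since 32^(−1) ≡ 10 (mod 29) (32 ≡ 3 (mod 29)), t ≡ 10·1 ≡ 10 (mod 29). So x ≡ 3 + 32·10 = 323 (mod 928).
Unique solution in [0, 928): x = 323.

Final answer: x ≡ 323 (mod 928); the representative in [0, 928) is 323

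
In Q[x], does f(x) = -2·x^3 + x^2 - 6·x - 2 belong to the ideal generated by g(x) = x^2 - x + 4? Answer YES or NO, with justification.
In Q[x] the ideal (g) consists of all multiples of g, so f ∈ (g) iff g | f, i.e. iff the remainder of f on division by g is 0. Divide f by g (g is monic, so eliminate the leading term of the running remainder at each step):
  leading term -2·x^3: subtract (-2·x)·g(x) = -2·x^3 + 2·x^2 - 8·x, leaving -x^2 + 2·x - 2
  leading term -x^2: subtract (-1)·g(x) = -x^2 + x - 4, leaving x + 2
The remainder r(x) = x + 2 ≠ 0 (and deg r < deg g), so g ∤ f, i.e. f ∉ (g).

Final answer: NO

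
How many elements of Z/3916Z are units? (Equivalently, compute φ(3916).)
An element a ∈ Z/3916Z is a unit iff gcd(a, 3916) = 1, so the number of units is φ(3916). φ is multiplicative, with φ(p^e) = p^e − p^(e−1). Factorise 3916 = 2^2 · 11 · 89. Then
  φ(3916) = (2^2 − 2^1) · (11 − 1) · (89 − 1) = 2 · 10 · 88 = 1760.

Final answer: Z/3916Z has φ(3916) = 1760 units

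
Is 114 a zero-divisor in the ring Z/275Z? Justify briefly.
NO

gcd(114, 275) = 1, so 114 is a unit in Z/275Z (it has a multiplicative inverse). A unit cannot be a zero-divisor: if 114·b ≡ 0 then multiplying both sides by 114^(−1) gives b ≡ 0. So 114 is not a zero-divisor.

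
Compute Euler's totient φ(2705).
φ is multiplicative, with φ(p^e) = p^e − p^(e−1). Factorise 2705 = 5 · 541. Then
  φ(2705) = (5 − 1) · (541 − 1) = 4 · 540 = 2160.

Final answer: φ(2705) = 2160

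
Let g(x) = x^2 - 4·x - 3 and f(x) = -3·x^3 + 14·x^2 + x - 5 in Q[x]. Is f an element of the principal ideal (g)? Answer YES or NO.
In Q[x] the ideal (g) consists of all multiples of g, so f ∈ (g) iff g | f, i.e. iff the remainder of f on division by g is 0. Divide f by g (g is monic, so eliminate the leading term of the running remainder at each step):
  leading term -3·x^3: subtract (-3·x)·g(x) = -3·x^3 + 12·x^2 + 9·x, leaving 2·x^2 - 8·x - 5
  leading term 2·x^2: subtract (2)·g(x) = 2·x^2 - 8·x - 6, leaving 1
The remainder r(x) = 1 ≠ 0 (and deg r < deg g), so g ∤ f, i.e. f ∉ (g).

Final answer: NO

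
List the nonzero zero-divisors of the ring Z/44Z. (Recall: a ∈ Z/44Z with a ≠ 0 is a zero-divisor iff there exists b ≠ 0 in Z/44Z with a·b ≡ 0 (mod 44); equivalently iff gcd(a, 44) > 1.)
nonzero zero-divisors of Z/44Z = {2, 4, 6, 8, 10, 11, 12, 14, 16, 18, 20, 22, 24, 26, 28, 30, 32, 33, 34, 36, 38, 40, 42}

An element a ∈ Z/44Z (with a ≠ 0) is a zero-divisor iff gcd(a, 44) > 1 (because a is a unit precisely when gcd(a, n) = 1, and in Z/nZ every nonzero, non-unit element is a zero-divisor). Scan a = 1, ..., 43 and keep those with gcd(a, 44) > 1:
  gcd(2, 44) = 2, gcd(4, 44) = 4, gcd(6, 44) = 2, gcd(8, 44) = 4, gcd(10, 44) = 2, gcd(11, 44) = 11, gcd(12, 44) = 4, gcd(14, 44) = 2, gcd(16, 44) = 4, gcd(18, 44) = 2, gcd(20, 44) = 4, gcd(22, 44) = 22, gcd(24, 44) = 4, gcd(26, 44) = 2, gcd(28, 44) = 4, gcd(30, 44) = 2, gcd(32, 44) = 4, gcd(33, 44) = 11, gcd(34, 44) = 2, gcd(36, 44) = 4, gcd(38, 44) = 2, gcd(40, 44) = 4, gcd(42, 44) = 2.
All other a ∈ {1, ..., 43} have gcd(a, 44) = 1 and are units. So the nonzero zero-divisors are exactly the 23 values of a appearing in this scan.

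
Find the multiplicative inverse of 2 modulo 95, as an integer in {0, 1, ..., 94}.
Apply the extended Euclidean algorithm to (95, 2), tracking rows (r, s, t) with s·95 + t·2 = r. Each division r_prev = q·r_cur + r_new produces the new row as (previous row) − q·(current row):
  row A: (95, 1, 0)   [1·95 + 0·2 = 95]
  row B: (2, 0, 1)   [0·95 + 1·2 = 2]
  95 = 47·2 + 1   → row C = row A − 47·row B = (1, 1, −47)   [check: 1·95 − 47·2 = 1]
  2 = 2·1 + 0   → remainder 0, stop. gcd = 1 (last nonzero row C).
The gcd is 1, so 2 is invertible mod 95. The last nonzero row gives 1·95 − 47·2 = 1, so t = −47. So 2^(−1) ≡ −47 ≡ 48 (mod 95). Verify: 2 · 48 = 96 ≡ 1 (mod 95). ✓

Final answer: 2^(−1) ≡ 48 (mod 95)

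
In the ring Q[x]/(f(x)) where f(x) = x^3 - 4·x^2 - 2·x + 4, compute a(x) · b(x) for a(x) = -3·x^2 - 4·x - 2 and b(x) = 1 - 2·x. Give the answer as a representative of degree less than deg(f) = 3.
a · b ≡ 29·x^2 + 12·x - 26 (mod f(x))

First multiply in Q[x] without reducing: a · b = 6·x^3 + 5·x^2 - 2. Now divide by f(x) = x^3 - 4·x^2 - 2·x + 4, eliminating the leading term at each step:
  leading term 6·x^3: subtract (6)·f(x) = 6·x^3 - 24·x^2 - 12·x + 24, leaving 29·x^2 + 12·x - 26
The degree is now < 3, so this is the remainder. Hence a · b ≡ 29·x^2 + 12·x - 26 in Q[x]/(f).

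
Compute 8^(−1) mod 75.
Apply the extended Euclidean algorithm to (75, 8), tracking rows (r, s, t) with s·75 + t·8 = r. Each division r_prev = q·r_cur + r_new produces the new row as (previous row) − q·(current row):
  row A: (75, 1, 0)   [1·75 + 0·8 = 75]
  row B: (8, 0, 1)   [0·75 + 1·8 = 8]
  75 = 9·8 + 3   → row C = row A − 9·row B = (3, 1, −9)   [check: 1·75 − 9·8 = 3]
  8 = 2·3 + 2   → row D = row B − 2·row C = (2, −2, 19)   [check: −2·75 + 19·8 = 2]
  3 = 1·2 + 1   → row E = row C − 1·row D = (1, 3, −28)   [check: 3·75 − 28·8 = 1]
  2 = 2·1 + 0   → remainder 0, stop. gcd = 1 (last nonzero row E).
The gcd is 1, so 8 is invertible mod 75. The last nonzero row gives 3·75 − 28·8 = 1, so t = −28. So 8^(−1) ≡ −28 ≡ 47 (mod 75). Verify: 8 · 47 = 376 ≡ 1 (mod 75). ✓

Final answer: 8^(−1) ≡ 47 (mod 75)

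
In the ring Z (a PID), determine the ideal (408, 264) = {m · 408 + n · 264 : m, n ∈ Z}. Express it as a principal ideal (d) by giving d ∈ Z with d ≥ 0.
In the PID Z, (a, b) is generated by gcd(a, b). Compute gcd(408, 264) with the extended Euclidean algorithm, tracking rows (r, s, t) with s·408 + t·264 = r:
  row A: (408, 1, 0)   [1·408 + 0·264 = 408]
  row B: (264, 0, 1)   [0·408 + 1·264 = 264]
  408 = 1·264 + 144   → row C = row A − 1·row B = (144, 1, −1)   [check: 1·408 − 1·264 = 144]
  264 = 1·144 + 120   → row D = row B − 1·row C = (120, −1, 2)   [check: −1·408 + 2·264 = 120]
  144 = 1·120 + 24   → row E = row C − 1·row D = (24, 2, −3)   [check: 2·408 − 3·264 = 24]
  120 = 5·24 + 0   → remainder 0, stop. gcd = 24 (last nonzero row E).
So gcd(408, 264) = 24, with Bézout identity 2·408 − 3·264 = 24. Containment (⊇): the Bézout identity exhibits 24 as an element of (408, 264), giving (24) ⊆ (408, 264). Containment (⊆): since 24 | 408 and 24 | 264 (408 = 24·17, 264 = 24·11), every Z-linear combination of 408 and 264 is divisible by 24, so (408, 264) ⊆ (24). Therefore (408, 264) = (24), d = 24.

Final answer: (408, 264) = (24); d = 24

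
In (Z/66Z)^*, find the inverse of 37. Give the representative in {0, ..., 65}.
37^(−1) ≡ 25 (mod 66)

Apply the extended Euclidean algorithm to (66, 37), tracking rows (r, s, t) with s·66 + t·37 = r. Each division r_prev = q·r_cur + r_new produces the new row as (previous row) − q·(current row):
  row A: (66, 1, 0)   [1·66 + 0·37 = 66]
  row B: (37, 0, 1)   [0·66 + 1·37 = 37]
  66 = 1·37 + 29   → row C = row A − 1·row B = (29, 1, −1)   [check: 1·66 − 1·37 = 29]
  37 = 1·29 + 8   → row D = row B − 1·row C = (8, −1, 2)   [check: −1·66 + 2·37 = 8]
  29 = 3·8 + 5   → row E = row C − 3·row D = (5, 4, −7)   [check: 4·66 − 7·37 = 5]
  8 = 1·5 + 3   → row F = row D − 1·row E = (3, −5, 9)   [check: −5·66 + 9·37 = 3]
  5 = 1·3 + 2   → row G = row E − 1·row F = (2, 9, −16)   [check: 9·66 − 16·37 = 2]
  3 = 1·2 + 1   → row H = row F − 1·row G = (1, −14, 25)   [check: −14·66 + 25·37 = 1]
  2 = 2·1 + 0   → remainder 0, stop. gcd = 1 (last nonzero row H).
The gcd is 1, so 37 is invertible mod 66. The last nonzero row gives −14·66 + 25·37 = 1, so t = 25. So 37^(−1) ≡ 25 (mod 66). Verify: 37 · 25 = 925 ≡ 1 (mod 66). ✓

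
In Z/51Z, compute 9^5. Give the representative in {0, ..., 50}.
42

Use repeated squaring. Binary(5) = 101. Walk through the bits of the exponent 5 left-to-right: at each bit after the leading one, square the running value, then multiply by 9 if the bit is 1 (always reducing mod 51):
  bit 1 = 1 (leading): start with 9.
  bit 2 = 0: square 9^2 = 81 ≡ 30 (mod 51).
  bit 3 = 1: square 30^2 = 900 ≡ 33; bit is 1, so multiply 33·9 = 297 ≡ 42 (mod 51).
Final value: 9^5 ≡ 42 (mod 51).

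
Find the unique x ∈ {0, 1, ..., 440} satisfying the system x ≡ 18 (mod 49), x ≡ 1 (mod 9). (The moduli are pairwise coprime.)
x ≡ 361 (mod 441); the representative in [0, 441) is 361

The moduli 49, 9 are pairwise coprime, so by the CRT there is a unique solution mod 49·9 = 441.
Solve by successive substitution. Start with x ≡ 18 (mod 49).
  Combine with x ≡ 1 (mod 9): write x = 18 + 49·t and require 18 + 49·t ≡ 1 (mod 9), i.e. 49·t ≡ 1 − 18 ≡ 1 (mod 9). Since 49^(−1) ≡ 7 (mod 9) (49 ≡ 4 (mod 9)), t ≡ 7·1 ≡ 7 (mod 9). So x ≡ 18 + 49·7 = 361 (mod 441).
Unique solution in [0, 441): x = 361.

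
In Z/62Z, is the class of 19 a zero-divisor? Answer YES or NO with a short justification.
gcd(19, 62) = 1, so 19 is a unit in Z/62Z (it has a multiplicative inverse). A unit cannot be a zero-divisor: if 19·b ≡ 0 then multiplying both sides by 19^(−1) gives b ≡ 0. So 19 is not a zero-divisor.

Final answer: NO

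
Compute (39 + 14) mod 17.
2

Reduce the summands first: 39 ≡ 5 (mod 17), so 39 + 14 ≡ 5 + 14 (mod 17). 5 + 14 = 19; 19 = 1·17 + 2, so (39 + 14) mod 17 = 2.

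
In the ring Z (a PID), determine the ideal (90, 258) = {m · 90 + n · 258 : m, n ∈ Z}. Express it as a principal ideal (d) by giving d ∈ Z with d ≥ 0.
In the PID Z, (a, b) is generated by gcd(a, b). Compute gcd(258, 90) with the extended Euclidean algorithm, tracking rows (r, s, t) with s·258 + t·90 = r:
  row A: (258, 1, 0)   [1·258 + 0·90 = 258]
  row B: (90, 0, 1)   [0·258 + 1·90 = 90]
  258 = 2·90 + 78   → row C = row A − 2·row B = (78, 1, −2)   [check: 1·258 − 2·90 = 78]
  90 = 1·78 + 12   → row D = row B − 1·row C = (12, −1, 3)   [check: −1·258 + 3·90 = 12]
  78 = 6·12 + 6   → row E = row C − 6·row D = (6, 7, −20)   [check: 7·258 − 20·90 = 6]
  12 = 2·6 + 0   → remainder 0, stop. gcd = 6 (last nonzero row E).
So gcd(90, 258) = 6, with Bézout identity 7·258 − 20·90 = 6. Containment (⊇): the Bézout identity exhibits 6 as an element of (90, 258), giving (6) ⊆ (90, 258). Containment (⊆): since 6 | 90 and 6 | 258 (90 = 6·15, 258 = 6·43), every Z-linear combination of 90 and 258 is divisible by 6, so (90, 258) ⊆ (6). Therefore (90, 258) = (6), d = 6.

Final answer: (90, 258) = (6); d = 6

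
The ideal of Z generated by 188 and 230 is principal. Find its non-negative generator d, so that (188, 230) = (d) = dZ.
In the PID Z, (a, b) is generated by gcd(a, b). Compute gcd(230, 188) with the extended Euclidean algorithm, tracking rows (r, s, t) with s·230 + t·188 = r:
  row A: (230, 1, 0)   [1·230 + 0·188 = 230]
  row B: (188, 0, 1)   [0·230 + 1·188 = 188]
  230 = 1·188 + 42   → row C = row A − 1·row B = (42, 1, −1)   [check: 1·230 − 1·188 = 42]
  188 = 4·42 + 20   → row D = row B − 4·row C = (20, −4, 5)   [check: −4·230 + 5·188 = 20]
  42 = 2·20 + 2   → row E = row C − 2·row D = (2, 9, −11)   [check: 9·230 − 11·188 = 2]
  20 = 10·2 + 0   → remainder 0, stop. gcd = 2 (last nonzero row E).
So gcd(188, 230) = 2, with Bézout identity 9·230 − 11·188 = 2. Containment (⊇): the Bézout identity exhibits 2 as an element of (188, 230), giving (2) ⊆ (188, 230). Containment (⊆): since 2 | 188 and 2 | 230 (188 = 2·94, 230 = 2·115), every Z-linear combination of 188 and 230 is divisible by 2, so (188, 230) ⊆ (2). Therefore (188, 230) = (2), d = 2.

Final answer: (188, 230) = (2); d = 2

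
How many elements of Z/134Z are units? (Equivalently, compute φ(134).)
An element a ∈ Z/134Z is a unit iff gcd(a, 134) = 1, so the number of units is φ(134). φ is multiplicative, with φ(p^e) = p^e − p^(e−1). Factorise 134 = 2 · 67. Then
  φ(134) = (2 − 1) · (67 − 1) = 1 · 66 = 66.

Final answer: Z/134Z has φ(134) = 66 units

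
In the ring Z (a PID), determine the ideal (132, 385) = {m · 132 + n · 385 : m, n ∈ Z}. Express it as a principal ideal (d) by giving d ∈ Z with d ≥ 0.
In the PID Z, (a, b) is generated by gcd(a, b). Compute gcd(385, 132) with the extended Euclidean algorithm, tracking rows (r, s, t) with s·385 + t·132 = r:
  row A: (385, 1, 0)   [1·385 + 0·132 = 385]
  row B: (132, 0, 1)   [0·385 + 1·132 = 132]
  385 = 2·132 + 121   → row C = row A − 2·row B = (121, 1, −2)   [check: 1·385 − 2·132 = 121]
  132 = 1·121 + 11   → row D = row B − 1·row C = (11, −1, 3)   [check: −1·385 + 3·132 = 11]
  121 = 11·11 + 0   → remainder 0, stop. gcd = 11 (last nonzero row D).
So gcd(132, 385) = 11, with Bézout identity −1·385 + 3·132 = 11. Containment (⊇): the Bézout identity exhibits 11 as an element of (132, 385), giving (11) ⊆ (132, 385). Containment (⊆): since 11 | 132 and 11 | 385 (132 = 11·12, 385 = 11·35), every Z-linear combination of 132 and 385 is divisible by 11, so (132, 385) ⊆ (11). Therefore (132, 385) = (11), d = 11.

Final answer: (132, 385) = (11); d = 11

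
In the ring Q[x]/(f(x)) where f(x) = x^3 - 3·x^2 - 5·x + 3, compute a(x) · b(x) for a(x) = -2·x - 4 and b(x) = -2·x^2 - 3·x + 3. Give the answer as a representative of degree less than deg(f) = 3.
First multiply in Q[x] without reducing: a · b = 4·x^3 + 14·x^2 + 6·x - 12. Now divide by f(x) = x^3 - 3·x^2 - 5·x + 3, eliminating the leading term at each step:
  leading term 4·x^3: subtract (4)·f(x) = 4·x^3 - 12·x^2 - 20·x + 12, leaving 26·x^2 + 26·x - 24
The degree is now < 3, so this is the remainder. Hence a · b ≡ 26·x^2 + 26·x - 24 in Q[x]/(f).

Final answer: a · b ≡ 26·x^2 + 26·x - 24 (mod f(x))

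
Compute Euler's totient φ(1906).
φ is multiplicative, with φ(p^e) = p^e − p^(e−1). Factorise 1906 = 2 · 953. Then
  φ(1906) = (2 − 1) · (953 − 1) = 1 · 952 = 952.

Final answer: φ(1906) = 952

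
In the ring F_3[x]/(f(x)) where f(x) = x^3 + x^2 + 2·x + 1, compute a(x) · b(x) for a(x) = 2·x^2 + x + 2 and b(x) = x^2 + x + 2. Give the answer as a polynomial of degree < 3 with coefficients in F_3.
a · b ≡ 2·x^2 (mod f(x))

Multiply as integer polynomials: a · b = 2·x^4 + 3·x^3 + 7·x^2 + 4·x + 4. Reducing coefficients mod 3: a · b ≡ 2·x^4 + x^2 + x + 1. Now divide by f(x) = x^3 + x^2 + 2·x + 1 in F_3[x], eliminating the leading term at each step:
  leading term 2·x^4: subtract (2·x)·f(x) = 2·x^4 + 2·x^3 + x^2 + 2·x, leaving x^3 + 2·x + 1 (coefficients mod 3)
  leading term x^3: subtract (1)·f(x) = x^3 + x^2 + 2·x + 1, leaving 2·x^2 (coefficients mod 3)
The degree is now < 3, so this is the remainder. Hence a · b ≡ 2·x^2 in F_3[x]/(f).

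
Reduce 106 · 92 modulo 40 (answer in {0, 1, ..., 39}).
Reduce the factors first: 106 ≡ 26, 92 ≡ 12 (mod 40), so 106 · 92 ≡ 26 · 12 (mod 40). 26 · 12 = 312. Dividing by 40: 312 = 7·40 + 32. So (106 · 92) mod 40 = 32.

Final answer: 32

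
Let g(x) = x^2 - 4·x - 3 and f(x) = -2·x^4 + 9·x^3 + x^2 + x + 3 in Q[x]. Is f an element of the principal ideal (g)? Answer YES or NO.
In Q[x] the ideal (g) consists of all multiples of g, so f ∈ (g) iff g | f, i.e. iff the remainder of f on division by g is 0. Divide f by g (g is monic, so eliminate the leading term of the running remainder at each step):
  leading term -2·x^4: subtract (-2·x^2)·g(x) = -2·x^4 + 8·x^3 + 6·x^2, leaving x^3 - 5·x^2 + x + 3
  leading term x^3: subtract (x)·g(x) = x^3 - 4·x^2 - 3·x, leaving -x^2 + 4·x + 3
  leading term -x^2: subtract (-1)·g(x) = -x^2 + 4·x + 3, leaving 0
The remainder is 0, so f(x) = g(x) · h(x) with h(x) = -2·x^2 + x - 1. Hence g | f, i.e. f ∈ (g).

Final answer: YES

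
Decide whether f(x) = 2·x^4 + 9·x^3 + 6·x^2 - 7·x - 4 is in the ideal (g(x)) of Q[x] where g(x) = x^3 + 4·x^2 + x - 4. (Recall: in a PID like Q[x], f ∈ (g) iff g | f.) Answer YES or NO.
YES

In Q[x] the ideal (g) consists of all multiples of g, so f ∈ (g) iff g | f, i.e. iff the remainder of f on division by g is 0. Divide f by g (g is monic, so eliminate the leading term of the running remainder at each step):
  leading term 2·x^4: subtract (2·x)·g(x) = 2·x^4 + 8·x^3 + 2·x^2 - 8·x, leaving x^3 + 4·x^2 + x - 4
  leading term x^3: subtract (1)·g(x) = x^3 + 4·x^2 + x - 4, leaving 0
The remainder is 0, so f(x) = g(x) · h(x) with h(x) = 2·x + 1. Hence g | f, i.e. f ∈ (g).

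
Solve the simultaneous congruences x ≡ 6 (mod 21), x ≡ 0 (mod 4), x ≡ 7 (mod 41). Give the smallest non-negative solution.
The moduli 21, 4, 41 are pairwise coprime, so by the CRT there is a unique solution mod 21·4·41 = 3444.
Solve by successive substitution. Start with x ≡ 6 (mod 21).
  Combine with x ≡ 0 (mod 4): write x = 6 + 21·t and require 6 + 21·t ≡ 0 (mod 4), i.e. 21·t ≡ 0 − 6 ≡ 2 (mod 4). Since 21^(−1) ≡ 1 (mod 4) (21 ≡ 1 (mod 4)), t ≡ 1·2 ≡ 2 (mod 4). So x ≡ 6 + 21·2 = 48 (mod 84).
  Combine with x ≡ 7 (mod 41): write x = 48 + 84·t and require 48 + 84·t ≡ 7 (mod 41), i.e. 84·t ≡ 7 − 48 ≡ 0 (mod 41). Since 84^(−1) ≡ 21 (mod 41) (84 ≡ 2 (mod 41)), t ≡ 21·0 ≡ 0 (mod 41). So x ≡ 48 + 84·0 = 48 (mod 3444).
Unique solution in [0, 3444): x = 48.

Final answer: x ≡ 48 (mod 3444); the representative in [0, 3444) is 48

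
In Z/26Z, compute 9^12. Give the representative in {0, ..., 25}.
1

Use repeated squaring. Binary(12) = 1100. Walk through the bits of the exponent 12 left-to-right: at each bit after the leading one, square the running value, then multiply by 9 if the bit is 1 (always reducing mod 26):
  bit 1 = 1 (leading): start with 9.
  bit 2 = 1: square 9^2 = 81 ≡ 3; bit is 1, so multiply 3·9 = 27 ≡ 1 (mod 26).
  bit 3 = 0: square 1^2 = 1 (mod 26).
  bit 4 = 0: square 1^2 = 1 (mod 26).
Final value: 9^12 ≡ 1 (mod 26).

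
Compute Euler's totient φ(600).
φ(600) = 160

φ is multiplicative, with φ(p^e) = p^e − p^(e−1). Factorise 600 = 2^3 · 3 · 5^2. Then
  φ(600) = (2^3 − 2^2) · (3 − 1) · (5^2 − 5^1) = 4 · 2 · 20 = 160.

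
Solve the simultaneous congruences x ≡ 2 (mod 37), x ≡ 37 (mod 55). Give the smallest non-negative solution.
The moduli 37, 55 are pairwise coprime, so by the CRT there is a unique solution mod 37·55 = 2035.
Solve by successive substitution. Start with x ≡ 2 (mod 37).
  Combine with x ≡ 37 (mod 55): write x = 2 + 37·t and require 2 + 37·t ≡ 37 (mod 55), i.e. 37·t ≡ 37 − 2 ≡ 35 (mod 55). Since 37^(−1) ≡ 3 (mod 55), t ≡ 3·35 ≡ 50 (mod 55). So x ≡ 2 + 37·50 = 1852 (mod 2035).
Unique solution in [0, 2035): x = 1852.

Final answer: x ≡ 1852 (mod 2035); the representative in [0, 2035) is 1852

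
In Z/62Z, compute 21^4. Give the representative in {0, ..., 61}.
49

Use repeated squaring. Binary(4) = 100. Walk through the bits of the exponent 4 left-to-right: at each bit after the leading one, square the running value, then multiply by 21 if the bit is 1 (always reducing mod 62):
  bit 1 = 1 (leading): start with 21.
  bit 2 = 0: square 21^2 = 441 ≡ 7 (mod 62).
  bit 3 = 0: square 7^2 = 49 (mod 62).
Final value: 21^4 ≡ 49 (mod 62).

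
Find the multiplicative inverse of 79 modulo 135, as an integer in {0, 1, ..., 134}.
Apply the extended Euclidean algorithm to (135, 79), tracking rows (r, s, t) with s·135 + t·79 = r. Each division r_prev = q·r_cur + r_new produces the new row as (previous row) − q·(current row):
  row A: (135, 1, 0)   [1·135 + 0·79 = 135]
  row B: (79, 0, 1)   [0·135 + 1·79 = 79]
  135 = 1·79 + 56   → row C = row A − 1·row B = (56, 1, −1)   [check: 1·135 − 1·79 = 56]
  79 = 1·56 + 23   → row D = row B − 1·row C = (23, −1, 2)   [check: −1·135 + 2·79 = 23]
  56 = 2·23 + 10   → row E = row C − 2·row D = (10, 3, −5)   [check: 3·135 − 5·79 = 10]
  23 = 2·10 + 3   → row F = row D − 2·row E = (3, −7, 12)   [check: −7·135 + 12·79 = 3]
  10 = 3·3 + 1   → row G = row E − 3·row F = (1, 24, −41)   [check: 24·135 − 41·79 = 1]
  3 = 3·1 + 0   → remainder 0, stop. gcd = 1 (last nonzero row G).
The gcd is 1, so 79 is invertible mod 135. The last nonzero row gives 24·135 − 41·79 = 1, so t = −41. So 79^(−1) ≡ −41 ≡ 94 (mod 135). Verify: 79 · 94 = 7426 ≡ 1 (mod 135). ✓

Final answer: 79^(−1) ≡ 94 (mod 135)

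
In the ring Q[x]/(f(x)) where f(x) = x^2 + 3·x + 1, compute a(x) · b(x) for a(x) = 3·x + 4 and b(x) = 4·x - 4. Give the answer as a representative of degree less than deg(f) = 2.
a · b ≡ -32·x - 28 (mod f(x))

First multiply in Q[x] without reducing: a · b = 12·x^2 + 4·x - 16. Now divide by f(x) = x^2 + 3·x + 1, eliminating the leading term at each step:
  leading term 12·x^2: subtract (12)·f(x) = 12·x^2 + 36·x + 12, leaving -32·x - 28
The degree is now < 2, so this is the remainder. Hence a · b ≡ -32·x - 28 in Q[x]/(f).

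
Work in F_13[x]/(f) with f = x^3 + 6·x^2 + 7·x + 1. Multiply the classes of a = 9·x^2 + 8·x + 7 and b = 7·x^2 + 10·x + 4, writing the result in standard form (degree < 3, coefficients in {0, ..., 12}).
Multiply as integer polynomials: a · b = 63·x^4 + 146·x^3 + 165·x^2 + 102·x + 28. Reducing coefficients mod 13: a · b ≡ 11·x^4 + 3·x^3 + 9·x^2 + 11·x + 2. Now divide by f(x) = x^3 + 6·x^2 + 7·x + 1 in F_13[x], eliminating the leading term at each step:
  leading term 11·x^4: subtract (11·x)·f(x) = 11·x^4 + x^3 + 12·x^2 + 11·x, leaving 2·x^3 + 10·x^2 + 2 (coefficients mod 13)
  leading term 2·x^3: subtract (2)·f(x) = 2·x^3 + 12·x^2 + x + 2, leaving 11·x^2 + 12·x (coefficients mod 13)
The degree is now < 3, so this is the remainder. Hence a · b ≡ 11·x^2 + 12·x in F_13[x]/(f).

Final answer: a · b ≡ 11·x^2 + 12·x (mod f(x))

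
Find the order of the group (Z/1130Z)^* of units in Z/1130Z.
(Z/1130Z)^* consists of the classes a with gcd(a, 1130) = 1, so its order is φ(1130). φ is multiplicative, with φ(p^e) = p^e − p^(e−1). Factorise 1130 = 2 · 5 · 113. Then
  φ(1130) = (2 − 1) · (5 − 1) · (113 − 1) = 1 · 4 · 112 = 448.
Thus |(Z/1130Z)^*| = 448.

Final answer: |(Z/1130Z)^*| = 448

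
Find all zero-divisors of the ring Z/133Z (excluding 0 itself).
nonzero zero-divisors of Z/133Z = {7, 14, 19, 21, 28, 35, 38, 42, 49, 56, 57, 63, 70, 76, 77, 84, 91, 95, 98, 105, 112, 114, 119, 126}

An element a ∈ Z/133Z (with a ≠ 0) is a zero-divisor iff gcd(a, 133) > 1 (because a is a unit precisely when gcd(a, n) = 1, and in Z/nZ every nonzero, non-unit element is a zero-divisor). Scan a = 1, ..., 132 and keep those with gcd(a, 133) > 1:
  gcd(7, 133) = 7, gcd(14, 133) = 7, gcd(19, 133) = 19, gcd(21, 133) = 7, gcd(28, 133) = 7, gcd(35, 133) = 7, gcd(38, 133) = 19, gcd(42, 133) = 7, gcd(49, 133) = 7, gcd(56, 133) = 7, gcd(57, 133) = 19, gcd(63, 133) = 7, gcd(70, 133) = 7, gcd(76, 133) = 19, gcd(77, 133) = 7, gcd(84, 133) = 7, gcd(91, 133) = 7, gcd(95, 133) = 19, gcd(98, 133) = 7, gcd(105, 133) = 7, gcd(112, 133) = 7, gcd(114, 133) = 19, gcd(119, 133) = 7, gcd(126, 133) = 7.
All other a ∈ {1, ..., 132} have gcd(a, 133) = 1 and are units. So the nonzero zero-divisors are exactly the 24 values of a appearing in this scan.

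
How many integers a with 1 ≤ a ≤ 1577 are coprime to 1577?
1476

The number of a ∈ {1, ..., 1577} with gcd(a, 1577) = 1 is by definition Euler's totient φ(1577). φ is multiplicative, with φ(p^e) = p^e − p^(e−1). Factorise 1577 = 19 · 83. Then
  φ(1577) = (19 − 1) · (83 − 1) = 18 · 82 = 1476.
So there are 1476 such integers.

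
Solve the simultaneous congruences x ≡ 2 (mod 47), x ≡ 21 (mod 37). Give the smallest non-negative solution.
x ≡ 613 (mod 1739); the representative in [0, 1739) is 613

The moduli 47, 37 are pairwise coprime, so by the CRT there is a unique solution mod 47·37 = 1739.
Solve by successive substitution. Start with x ≡ 2 (mod 47).
  Combine with x ≡ 21 (mod 37): write x = 2 + 47·t and require 2 + 47·t ≡ 21 (mod 37), i.e. 47·t ≡ 21 − 2 ≡ 19 (mod 37). Since 47^(−1) ≡ 26 (mod 37) (47 ≡ 10 (mod 37)), t ≡ 26·19 ≡ 13 (mod 37). So x ≡ 2 + 47·13 = 613 (mod 1739).
Unique solution in [0, 1739): x = 613.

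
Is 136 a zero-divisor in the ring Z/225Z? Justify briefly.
gcd(136, 225) = 1, so 136 is a unit in Z/225Z (it has a multiplicative inverse). A unit cannot be a zero-divisor: if 136·b ≡ 0 then multiplying both sides by 136^(−1) gives b ≡ 0. So 136 is not a zero-divisor.

Final answer: NO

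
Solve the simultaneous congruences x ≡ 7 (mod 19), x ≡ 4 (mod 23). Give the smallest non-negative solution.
x ≡ 349 (mod 437); the representative in [0, 437) is 349

The moduli 19, 23 are pairwise coprime, so by the CRT there is a unique solution mod 19·23 = 437.
Solve by successive substitution. Start with x ≡ 7 (mod 19).
  Combine with x ≡ 4 (mod 23): write x = 7 + 19·t and require 7 + 19·t ≡ 4 (mod 23), i.e. 19·t ≡ 4 − 7 ≡ 20 (mod 23). Since 19^(−1) ≡ 17 (mod 23), t ≡ 17·20 ≡ 18 (mod 23). So x ≡ 7 + 19·18 = 349 (mod 437).
Unique solution in [0, 437): x = 349.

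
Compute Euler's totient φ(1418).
φ is multiplicative, with φ(p^e) = p^e − p^(e−1). Factorise 1418 = 2 · 709. Then
  φ(1418) = (2 − 1) · (709 − 1) = 1 · 708 = 708.

Final answer: φ(1418) = 708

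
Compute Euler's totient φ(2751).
φ is multiplicative, with φ(p^e) = p^e − p^(e−1). Factorise 2751 = 3 · 7 · 131. Then
  φ(2751) = (3 − 1) · (7 − 1) · (131 − 1) = 2 · 6 · 130 = 1560.

Final answer: φ(2751) = 1560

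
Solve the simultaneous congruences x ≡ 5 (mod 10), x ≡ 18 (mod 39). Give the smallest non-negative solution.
x ≡ 135 (mod 390); the representative in [0, 390) is 135

The moduli 10, 39 are pairwise coprime, so by the CRT there is a unique solution mod 10·39 = 390.
Solve by successive substitution. Start with x ≡ 5 (mod 10).
  Combine with x ≡ 18 (mod 39): write x = 5 + 10·t and require 5 + 10·t ≡ 18 (mod 39), i.e. 10·t ≡ 18 − 5 ≡ 13 (mod 39). Since 10^(−1) ≡ 4 (mod 39), t ≡ 4·13 ≡ 13 (mod 39). So x ≡ 5 + 10·13 = 135 (mod 390).
Unique solution in [0, 390): x = 135.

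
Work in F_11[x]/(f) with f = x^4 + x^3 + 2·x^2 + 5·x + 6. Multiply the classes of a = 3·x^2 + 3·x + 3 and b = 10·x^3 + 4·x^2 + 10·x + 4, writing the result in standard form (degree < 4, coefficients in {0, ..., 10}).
a · b ≡ x^2 + 6 (mod f(x))

Multiply as integer polynomials: a · b = 30·x^5 + 42·x^4 + 72·x^3 + 54·x^2 + 42·x + 12. Reducing coefficients mod 11: a · b ≡ 8·x^5 + 9·x^4 + 6·x^3 + 10·x^2 + 9·x + 1. Now divide by f(x) = x^4 + x^3 + 2·x^2 + 5·x + 6 in F_11[x], eliminating the leading term at each step:
  leading term 8·x^5: subtract (8·x)·f(x) = 8·x^5 + 8·x^4 + 5·x^3 + 7·x^2 + 4·x, leaving x^4 + x^3 + 3·x^2 + 5·x + 1 (coefficients mod 11)
  leading term x^4: subtract (1)·f(x) = x^4 + x^3 + 2·x^2 + 5·x + 6, leaving x^2 + 6 (coefficients mod 11)
The degree is now < 4, so this is the remainder. Hence a · b ≡ x^2 + 6 in F_11[x]/(f).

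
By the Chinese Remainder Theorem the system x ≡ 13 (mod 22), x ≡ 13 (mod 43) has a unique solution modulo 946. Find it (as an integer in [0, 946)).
x ≡ 13 (mod 946); the representative in [0, 946) is 13

The moduli 22, 43 are pairwise coprime, so by the CRT there is a unique solution mod 22·43 = 946.
Solve by successive substitution. Start with x ≡ 13 (mod 22).
  Combine with x ≡ 13 (mod 43): write x = 13 + 22·t and require 13 + 22·t ≡ 13 (mod 43), i.e. 22·t ≡ 13 − 13 ≡ 0 (mod 43). Since 22^(−1) ≡ 2 (mod 43), t ≡ 2·0 ≡ 0 (mod 43). So x ≡ 13 + 22·0 = 13 (mod 946).
Unique solution in [0, 946): x = 13.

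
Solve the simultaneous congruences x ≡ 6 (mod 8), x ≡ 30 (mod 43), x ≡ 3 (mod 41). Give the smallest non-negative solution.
The moduli 8, 43, 41 are pairwise coprime, so by the CRT there is a unique solution mod 8·43·41 = 14104.
Solve by successive substitution. Start with x ≡ 6 (mod 8).
  Combine with x ≡ 30 (mod 43): write x = 6 + 8·t and require 6 + 8·t ≡ 30 (mod 43), i.e. 8·t ≡ 30 − 6 ≡ 24 (mod 43). Since 8^(−1) ≡ 27 (mod 43), t ≡ 27·24 ≡ 3 (mod 43). So x ≡ 6 + 8·3 = 30 (mod 344).
  Combine with x ≡ 3 (mod 41): write x = 30 + 344·t and require 30 + 344·t ≡ 3 (mod 41), i.e. 344·t ≡ 3 − 30 ≡ 14 (mod 41). Since 344^(−1) ≡ 18 (mod 41) (344 ≡ 16 (mod 41)), t ≡ 18·14 ≡ 6 (mod 41). So x ≡ 30 + 344·6 = 2094 (mod 14104).
Unique solution in [0, 14104): x = 2094.

Final answer: x ≡ 2094 (mod 14104); the representative in [0, 14104) is 2094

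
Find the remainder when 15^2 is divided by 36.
Use repeated squaring. Binary(2) = 10. Walk through the bits of the exponent 2 left-to-right: at each bit after the leading one, square the running value, then multiply by 15 if the bit is 1 (always reducing mod 36):
  bit 1 = 1 (leading): start with 15.
  bit 2 = 0: square 15^2 = 225 ≡ 9 (mod 36).
Final value: 15^2 ≡ 9 (mod 36).

Final answer: 9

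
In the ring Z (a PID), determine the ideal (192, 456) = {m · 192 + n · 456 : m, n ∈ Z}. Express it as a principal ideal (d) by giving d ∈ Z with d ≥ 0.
(192, 456) = (24); d = 24

In the PID Z, (a, b) is generated by gcd(a, b). Compute gcd(456, 192) with the extended Euclidean algorithm, tracking rows (r, s, t) with s·456 + t·192 = r:
  row A: (456, 1, 0)   [1·456 + 0·192 = 456]
  row B: (192, 0, 1)   [0·456 + 1·192 = 192]
  456 = 2·192 + 72   → row C = row A − 2·row B = (72, 1, −2)   [check: 1·456 − 2·192 = 72]
  192 = 2·72 + 48   → row D = row B − 2·row C = (48, −2, 5)   [check: −2·456 + 5·192 = 48]
  72 = 1·48 + 24   → row E = row C − 1·row D = (24, 3, −7)   [check: 3·456 − 7·192 = 24]
  48 = 2·24 + 0   → remainder 0, stop. gcd = 24 (last nonzero row E).
So gcd(192, 456) = 24, with Bézout identity 3·456 − 7·192 = 24. Containment (⊇): the Bézout identity exhibits 24 as an element of (192, 456), giving (24) ⊆ (192, 456). Containment (⊆): since 24 | 192 and 24 | 456 (192 = 24·8, 456 = 24·19), every Z-linear combination of 192 and 456 is divisible by 24, so (192, 456) ⊆ (24). Therefore (192, 456) = (24), d = 24.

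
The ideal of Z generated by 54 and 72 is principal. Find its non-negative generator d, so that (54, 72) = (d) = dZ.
In the PID Z, (a, b) is generated by gcd(a, b). Compute gcd(72, 54) with the extended Euclidean algorithm, tracking rows (r, s, t) with s·72 + t·54 = r:
  row A: (72, 1, 0)   [1·72 + 0·54 = 72]
  row B: (54, 0, 1)   [0·72 + 1·54 = 54]
  72 = 1·54 + 18   → row C = row A − 1·row B = (18, 1, −1)   [check: 1·72 − 1·54 = 18]
  54 = 3·18 + 0   → remainder 0, stop. gcd = 18 (last nonzero row C).
So gcd(54, 72) = 18, with Bézout identity 1·72 − 1·54 = 18. Containment (⊇): the Bézout identity exhibits 18 as an element of (54, 72), giving (18) ⊆ (54, 72). Containment (⊆): since 18 | 54 and 18 | 72 (54 = 18·3, 72 = 18·4), every Z-linear combination of 54 and 72 is divisible by 18, so (54, 72) ⊆ (18). Therefore (54, 72) = (18), d = 18.

Final answer: (54, 72) = (18); d = 18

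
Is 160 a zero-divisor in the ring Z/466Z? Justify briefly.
gcd(160, 466) = 2 > 1, so 160 is not a unit in Z/466Z. In Z/nZ every nonzero non-unit is a zero-divisor: explicitly, take b = 466/gcd = 233 ≠ 0 (mod 466); then 160·233 = 37280 = 80·466, i.e. 160·233 ≡ 0 (mod 466). So 160 is a zero-divisor.

Final answer: YES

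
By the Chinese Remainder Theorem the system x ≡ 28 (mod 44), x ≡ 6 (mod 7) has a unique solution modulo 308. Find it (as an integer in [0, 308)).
The moduli 44, 7 are pairwise coprime, so by the CRT there is a unique solution mod 44·7 = 308.
Solve by successive substitution. Start with x ≡ 28 (mod 44).
  Combine with x ≡ 6 (mod 7): write x = 28 + 44·t and require 28 + 44·t ≡ 6 (mod 7), i.e. 44·t ≡ 6 − 28 ≡ 6 (mod 7). Since 44^(−1) ≡ 4 (mod 7) (44 ≡ 2 (mod 7)), t ≡ 4·6 ≡ 3 (mod 7). So x ≡ 28 + 44·3 = 160 (mod 308).
Unique solution in [0, 308): x = 160.

Final answer: x ≡ 160 (mod 308); the representative in [0, 308) is 160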